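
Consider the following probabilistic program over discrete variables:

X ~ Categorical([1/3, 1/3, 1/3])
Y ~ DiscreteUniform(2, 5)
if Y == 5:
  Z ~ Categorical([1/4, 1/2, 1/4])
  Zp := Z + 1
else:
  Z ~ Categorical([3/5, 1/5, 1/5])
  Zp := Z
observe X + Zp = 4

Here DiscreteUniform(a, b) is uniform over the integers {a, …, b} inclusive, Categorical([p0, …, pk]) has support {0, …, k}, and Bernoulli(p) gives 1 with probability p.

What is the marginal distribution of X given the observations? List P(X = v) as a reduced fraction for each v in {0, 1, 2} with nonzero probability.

Enumerate traces; 5 have nonzero weight after conditioning:
  (X=1, Y=5, Z=2) weight 1/48
  (X=2, Y=2, Z=2) weight 1/60
  (X=2, Y=3, Z=2) weight 1/60
  (X=2, Y=4, Z=2) weight 1/60
  (X=2, Y=5, Z=1) weight 1/24
Group by X:
  weight(X=1) = 1/48
  weight(X=2) = 11/120
Total weight = 1/48 + 11/120 = 9/80
P(X=1 | obs) = 1/48 / 9/80 = 5/27
P(X=2 | obs) = 11/120 / 9/80 = 22/27

P(X=1) = 5/27, P(X=2) = 22/27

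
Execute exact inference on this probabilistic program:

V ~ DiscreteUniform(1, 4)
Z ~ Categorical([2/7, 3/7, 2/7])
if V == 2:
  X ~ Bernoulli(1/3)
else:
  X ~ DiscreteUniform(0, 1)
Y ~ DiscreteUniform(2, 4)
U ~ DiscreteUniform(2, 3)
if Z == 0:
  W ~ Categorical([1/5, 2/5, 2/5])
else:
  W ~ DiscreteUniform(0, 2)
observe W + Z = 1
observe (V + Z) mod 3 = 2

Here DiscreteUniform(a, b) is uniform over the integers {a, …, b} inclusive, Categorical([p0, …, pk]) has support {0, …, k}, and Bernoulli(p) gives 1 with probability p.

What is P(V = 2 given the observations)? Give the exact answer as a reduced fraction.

Enumerate traces; 36 have nonzero weight after conditioning:
  (V=1, Z=1, X=0, Y=2, U=2, W=0) weight 1/336
  (V=1, Z=1, X=0, Y=2, U=3, W=0) weight 1/336
  (V=1, Z=1, X=0, Y=3, U=2, W=0) weight 1/336
  (V=1, Z=1, X=0, Y=3, U=3, W=0) weight 1/336
  (V=1, Z=1, X=0, Y=4, U=2, W=0) weight 1/336
  (V=1, Z=1, X=0, Y=4, U=3, W=0) weight 1/336
  (V=1, Z=1, X=1, Y=2, U=2, W=0) weight 1/336
  (V=1, Z=1, X=1, Y=2, U=3, W=0) weight 1/336
  (V=2, Z=0, X=0, Y=2, U=2, W=1) weight 1/315
  (V=4, Z=1, X=0, Y=2, U=2, W=0) weight 1/336
  … 26 more
Group by V:
  weight(V=1) = 1/28
  weight(V=2) = 1/35
  weight(V=4) = 1/28
Total weight = 1/28 + 1/35 + 1/28 = 1/10
P(V=1 | obs) = 1/28 / 1/10 = 5/14
P(V=2 | obs) = 1/35 / 1/10 = 2/7
P(V=4 | obs) = 1/28 / 1/10 = 5/14

P(V = 2 | obs) = 2/7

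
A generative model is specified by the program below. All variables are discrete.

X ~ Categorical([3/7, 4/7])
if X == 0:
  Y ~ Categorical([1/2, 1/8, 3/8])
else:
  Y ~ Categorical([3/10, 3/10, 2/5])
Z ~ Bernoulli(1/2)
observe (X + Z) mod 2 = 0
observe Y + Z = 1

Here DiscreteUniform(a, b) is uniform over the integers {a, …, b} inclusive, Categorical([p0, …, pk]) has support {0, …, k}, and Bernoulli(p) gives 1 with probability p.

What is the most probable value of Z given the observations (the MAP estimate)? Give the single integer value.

argmax_v P(Z = v | obs) = 1

Enumerate traces; 2 have nonzero weight after conditioning:
  (X=0, Y=1, Z=0) weight 3/112
  (X=1, Y=0, Z=1) weight 3/35
Group by Z:
  weight(Z=0) = 3/112
  weight(Z=1) = 3/35
Total weight = 3/112 + 3/35 = 9/80
P(Z=0 | obs) = 3/112 / 9/80 = 5/21
P(Z=1 | obs) = 3/35 / 9/80 = 16/21
argmax = 1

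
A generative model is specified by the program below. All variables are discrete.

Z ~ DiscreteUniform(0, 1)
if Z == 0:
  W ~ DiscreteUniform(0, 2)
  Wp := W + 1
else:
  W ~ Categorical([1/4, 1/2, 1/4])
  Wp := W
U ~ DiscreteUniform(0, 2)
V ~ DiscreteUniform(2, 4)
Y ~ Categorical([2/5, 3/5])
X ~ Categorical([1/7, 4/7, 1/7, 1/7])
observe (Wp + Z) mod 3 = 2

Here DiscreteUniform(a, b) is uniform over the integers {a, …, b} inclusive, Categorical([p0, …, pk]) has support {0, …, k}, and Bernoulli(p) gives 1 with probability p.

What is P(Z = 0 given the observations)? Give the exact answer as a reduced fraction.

Enumerate traces; 144 have nonzero weight after conditioning:
  (Z=0, W=1, U=0, V=2, Y=0, X=0) weight 1/945
  (Z=0, W=1, U=0, V=2, Y=0, X=1) weight 4/945
  (Z=0, W=1, U=0, V=2, Y=0, X=2) weight 1/945
  (Z=0, W=1, U=0, V=2, Y=0, X=3) weight 1/945
  (Z=0, W=1, U=0, V=2, Y=1, X=0) weight 1/630
  (Z=0, W=1, U=0, V=2, Y=1, X=1) weight 2/315
  (Z=0, W=1, U=0, V=2, Y=1, X=2) weight 1/630
  (Z=0, W=1, U=0, V=2, Y=1, X=3) weight 1/630
  (Z=1, W=1, U=0, V=2, Y=0, X=0) weight 1/630
  … 135 more
Group by Z:
  weight(Z=0) = 1/6
  weight(Z=1) = 1/4
Total weight = 1/6 + 1/4 = 5/12
P(Z=0 | obs) = 1/6 / 5/12 = 2/5
P(Z=1 | obs) = 1/4 / 5/12 = 3/5

P(Z = 0 | obs) = 2/5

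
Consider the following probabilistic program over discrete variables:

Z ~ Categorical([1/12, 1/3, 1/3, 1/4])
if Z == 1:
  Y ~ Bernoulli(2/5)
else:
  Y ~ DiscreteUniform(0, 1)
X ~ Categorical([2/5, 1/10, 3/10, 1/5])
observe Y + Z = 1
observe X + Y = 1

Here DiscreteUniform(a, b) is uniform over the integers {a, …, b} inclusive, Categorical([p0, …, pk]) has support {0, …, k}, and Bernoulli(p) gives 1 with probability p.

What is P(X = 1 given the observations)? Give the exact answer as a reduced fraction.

Enumerate traces; 2 have nonzero weight after conditioning:
  (Z=0, Y=1, X=0) weight 1/60
  (Z=1, Y=0, X=1) weight 1/50
Group by X:
  weight(X=0) = 1/60
  weight(X=1) = 1/50
Total weight = 1/60 + 1/50 = 11/300
P(X=0 | obs) = 1/60 / 11/300 = 5/11
P(X=1 | obs) = 1/50 / 11/300 = 6/11

P(X = 1 | obs) = 6/11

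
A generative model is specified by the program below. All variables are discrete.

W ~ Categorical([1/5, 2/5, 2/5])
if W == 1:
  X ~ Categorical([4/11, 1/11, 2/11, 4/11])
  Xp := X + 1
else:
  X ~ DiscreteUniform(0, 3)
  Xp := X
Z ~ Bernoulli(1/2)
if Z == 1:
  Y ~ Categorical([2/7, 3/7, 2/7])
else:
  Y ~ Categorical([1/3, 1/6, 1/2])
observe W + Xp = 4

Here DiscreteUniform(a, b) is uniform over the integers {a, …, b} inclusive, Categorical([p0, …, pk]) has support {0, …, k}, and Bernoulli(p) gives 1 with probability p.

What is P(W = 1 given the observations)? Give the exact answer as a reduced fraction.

Enumerate traces; 12 have nonzero weight after conditioning:
  (W=1, X=2, Z=0, Y=0) weight 2/165
  (W=1, X=2, Z=0, Y=1) weight 1/165
  (W=1, X=2, Z=0, Y=2) weight 1/55
  (W=1, X=2, Z=1, Y=0) weight 4/385
  (W=1, X=2, Z=1, Y=1) weight 6/385
  (W=1, X=2, Z=1, Y=2) weight 4/385
  (W=2, X=2, Z=0, Y=0) weight 1/60
  (W=2, X=2, Z=0, Y=1) weight 1/120
  … 4 more
Group by W:
  weight(W=1) = 4/55
  weight(W=2) = 1/10
Total weight = 4/55 + 1/10 = 19/110
P(W=1 | obs) = 4/55 / 19/110 = 8/19
P(W=2 | obs) = 1/10 / 19/110 = 11/19

P(W = 1 | obs) = 8/19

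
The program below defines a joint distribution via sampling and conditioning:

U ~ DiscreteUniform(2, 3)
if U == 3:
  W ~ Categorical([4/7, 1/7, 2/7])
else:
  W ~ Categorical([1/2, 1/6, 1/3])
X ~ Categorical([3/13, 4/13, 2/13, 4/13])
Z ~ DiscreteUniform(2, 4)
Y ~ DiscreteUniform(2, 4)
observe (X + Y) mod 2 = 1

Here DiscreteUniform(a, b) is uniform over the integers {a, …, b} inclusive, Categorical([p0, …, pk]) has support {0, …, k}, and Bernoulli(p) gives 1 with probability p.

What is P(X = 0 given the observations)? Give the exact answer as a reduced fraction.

P(X = 0 | obs) = 1/7

Enumerate traces; 108 have nonzero weight after conditioning:
  (U=2, W=0, X=0, Z=2, Y=3) weight 1/156
  (U=2, W=0, X=0, Z=3, Y=3) weight 1/156
  (U=2, W=0, X=0, Z=4, Y=3) weight 1/156
  (U=2, W=0, X=1, Z=2, Y=2) weight 1/117
  (U=2, W=0, X=1, Z=2, Y=4) weight 1/117
  (U=2, W=0, X=1, Z=3, Y=2) weight 1/117
  (U=2, W=0, X=1, Z=3, Y=4) weight 1/117
  (U=2, W=0, X=1, Z=4, Y=2) weight 1/117
  (U=2, W=0, X=2, Z=2, Y=3) weight 1/234
  (U=2, W=0, X=3, Z=2, Y=2) weight 1/117
  … 98 more
Group by X:
  weight(X=0) = 1/13
  weight(X=1) = 8/39
  weight(X=2) = 2/39
  weight(X=3) = 8/39
Total weight = 1/13 + 8/39 + 2/39 + 8/39 = 7/13
P(X=0 | obs) = 1/13 / 7/13 = 1/7
P(X=1 | obs) = 8/39 / 7/13 = 8/21
P(X=2 | obs) = 2/39 / 7/13 = 2/21
P(X=3 | obs) = 8/39 / 7/13 = 8/21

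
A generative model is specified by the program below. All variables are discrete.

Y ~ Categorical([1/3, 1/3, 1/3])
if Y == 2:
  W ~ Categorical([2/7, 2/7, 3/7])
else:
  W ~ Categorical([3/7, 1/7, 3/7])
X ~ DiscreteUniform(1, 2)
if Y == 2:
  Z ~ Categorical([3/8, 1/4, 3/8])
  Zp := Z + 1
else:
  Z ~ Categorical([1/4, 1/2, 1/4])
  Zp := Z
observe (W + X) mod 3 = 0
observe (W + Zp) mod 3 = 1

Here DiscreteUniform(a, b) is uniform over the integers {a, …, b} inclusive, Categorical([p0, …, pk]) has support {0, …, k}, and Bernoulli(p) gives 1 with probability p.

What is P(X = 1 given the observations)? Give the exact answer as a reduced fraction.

P(X = 1 | obs) = 9/14

Enumerate traces; 6 have nonzero weight after conditioning:
  (Y=0, W=1, X=2, Z=0) weight 1/168
  (Y=0, W=2, X=1, Z=2) weight 1/56
  (Y=1, W=1, X=2, Z=0) weight 1/168
  (Y=1, W=2, X=1, Z=2) weight 1/56
  (Y=2, W=1, X=2, Z=2) weight 1/56
  (Y=2, W=2, X=1, Z=1) weight 1/56
Group by X:
  weight(X=1) = 3/56
  weight(X=2) = 5/168
Total weight = 3/56 + 5/168 = 1/12
P(X=1 | obs) = 3/56 / 1/12 = 9/14
P(X=2 | obs) = 5/168 / 1/12 = 5/14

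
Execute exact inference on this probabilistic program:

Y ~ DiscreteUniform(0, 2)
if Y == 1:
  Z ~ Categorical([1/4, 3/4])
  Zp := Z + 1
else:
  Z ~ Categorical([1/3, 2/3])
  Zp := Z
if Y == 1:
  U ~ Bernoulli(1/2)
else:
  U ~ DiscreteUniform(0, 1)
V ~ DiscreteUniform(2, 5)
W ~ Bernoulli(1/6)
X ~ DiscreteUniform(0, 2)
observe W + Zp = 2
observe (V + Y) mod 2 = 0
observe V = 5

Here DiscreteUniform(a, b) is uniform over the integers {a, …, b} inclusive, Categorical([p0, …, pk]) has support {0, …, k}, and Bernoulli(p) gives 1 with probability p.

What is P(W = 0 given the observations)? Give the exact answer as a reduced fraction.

P(W = 0 | obs) = 15/16

Enumerate traces; 12 have nonzero weight after conditioning:
  (Y=1, Z=0, U=0, V=5, W=1, X=0) weight 1/1728
  (Y=1, Z=0, U=0, V=5, W=1, X=1) weight 1/1728
  (Y=1, Z=0, U=0, V=5, W=1, X=2) weight 1/1728
  (Y=1, Z=0, U=1, V=5, W=1, X=0) weight 1/1728
  (Y=1, Z=0, U=1, V=5, W=1, X=1) weight 1/1728
  (Y=1, Z=0, U=1, V=5, W=1, X=2) weight 1/1728
  (Y=1, Z=1, U=0, V=5, W=0, X=0) weight 5/576
  (Y=1, Z=1, U=0, V=5, W=0, X=1) weight 5/576
  … 4 more
Group by W:
  weight(W=0) = 5/96
  weight(W=1) = 1/288
Total weight = 5/96 + 1/288 = 1/18
P(W=0 | obs) = 5/96 / 1/18 = 15/16
P(W=1 | obs) = 1/288 / 1/18 = 1/16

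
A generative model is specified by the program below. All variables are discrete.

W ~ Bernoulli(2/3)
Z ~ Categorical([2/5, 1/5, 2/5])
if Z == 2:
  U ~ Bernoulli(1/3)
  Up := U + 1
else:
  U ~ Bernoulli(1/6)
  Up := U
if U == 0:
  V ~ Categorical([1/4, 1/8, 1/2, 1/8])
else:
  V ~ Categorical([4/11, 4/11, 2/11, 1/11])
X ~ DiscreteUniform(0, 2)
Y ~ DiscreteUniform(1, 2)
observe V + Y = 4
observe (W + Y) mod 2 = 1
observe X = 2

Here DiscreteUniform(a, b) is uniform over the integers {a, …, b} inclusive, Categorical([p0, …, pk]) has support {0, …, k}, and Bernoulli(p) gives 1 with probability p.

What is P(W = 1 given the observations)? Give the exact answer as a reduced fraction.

Enumerate traces; 12 have nonzero weight after conditioning:
  (W=0, Z=0, U=0, V=3, X=2, Y=1) weight 1/432
  (W=0, Z=0, U=1, V=3, X=2, Y=1) weight 1/2970
  (W=0, Z=1, U=0, V=3, X=2, Y=1) weight 1/864
  (W=0, Z=1, U=1, V=3, X=2, Y=1) weight 1/5940
  (W=0, Z=2, U=0, V=3, X=2, Y=1) weight 1/540
  (W=0, Z=2, U=1, V=3, X=2, Y=1) weight 1/1485
  (W=1, Z=0, U=0, V=2, X=2, Y=2) weight 1/54
  (W=1, Z=0, U=1, V=2, X=2, Y=2) weight 2/1485
  … 4 more
Group by W:
  weight(W=0) = 103/15840
  weight(W=1) = 281/5940
Total weight = 103/15840 + 281/5940 = 2557/47520
P(W=0 | obs) = 103/15840 / 2557/47520 = 309/2557
P(W=1 | obs) = 281/5940 / 2557/47520 = 2248/2557

P(W = 1 | obs) = 2248/2557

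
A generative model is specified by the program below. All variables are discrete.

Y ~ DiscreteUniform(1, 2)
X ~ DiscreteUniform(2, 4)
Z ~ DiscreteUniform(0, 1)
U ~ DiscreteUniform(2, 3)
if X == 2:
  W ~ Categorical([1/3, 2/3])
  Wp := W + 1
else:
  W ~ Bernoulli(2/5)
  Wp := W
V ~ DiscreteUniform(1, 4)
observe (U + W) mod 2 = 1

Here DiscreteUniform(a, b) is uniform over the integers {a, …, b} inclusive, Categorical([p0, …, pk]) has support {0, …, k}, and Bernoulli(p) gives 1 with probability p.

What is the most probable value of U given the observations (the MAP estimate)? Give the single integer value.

argmax_v P(U = v | obs) = 3

Enumerate traces; 96 have nonzero weight after conditioning:
  (Y=1, X=2, Z=0, U=2, W=1, V=1) weight 1/144
  (Y=1, X=2, Z=0, U=2, W=1, V=2) weight 1/144
  (Y=1, X=2, Z=0, U=2, W=1, V=3) weight 1/144
  (Y=1, X=2, Z=0, U=2, W=1, V=4) weight 1/144
  (Y=1, X=2, Z=0, U=3, W=0, V=1) weight 1/288
  (Y=1, X=2, Z=0, U=3, W=0, V=2) weight 1/288
  (Y=1, X=2, Z=0, U=3, W=0, V=3) weight 1/288
  (Y=1, X=2, Z=0, U=3, W=0, V=4) weight 1/288
  … 88 more
Group by U:
  weight(U=2) = 11/45
  weight(U=3) = 23/90
Total weight = 11/45 + 23/90 = 1/2
P(U=2 | obs) = 11/45 / 1/2 = 22/45
P(U=3 | obs) = 23/90 / 1/2 = 23/45
argmax = 3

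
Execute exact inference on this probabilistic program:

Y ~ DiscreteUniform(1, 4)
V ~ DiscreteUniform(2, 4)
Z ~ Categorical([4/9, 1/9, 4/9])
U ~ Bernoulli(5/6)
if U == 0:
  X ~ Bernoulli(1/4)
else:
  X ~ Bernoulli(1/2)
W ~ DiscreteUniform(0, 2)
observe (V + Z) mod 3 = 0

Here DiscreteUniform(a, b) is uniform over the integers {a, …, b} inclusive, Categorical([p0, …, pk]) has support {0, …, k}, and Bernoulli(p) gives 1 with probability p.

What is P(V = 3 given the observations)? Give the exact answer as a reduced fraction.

P(V = 3 | obs) = 4/9

Enumerate traces; 144 have nonzero weight after conditioning:
  (Y=1, V=2, Z=1, U=0, X=0, W=0) weight 1/2592
  (Y=1, V=2, Z=1, U=0, X=0, W=1) weight 1/2592
  (Y=1, V=2, Z=1, U=0, X=0, W=2) weight 1/2592
  (Y=1, V=2, Z=1, U=0, X=1, W=0) weight 1/7776
  (Y=1, V=2, Z=1, U=0, X=1, W=1) weight 1/7776
  (Y=1, V=2, Z=1, U=0, X=1, W=2) weight 1/7776
  (Y=1, V=2, Z=1, U=1, X=0, W=0) weight 5/3888
  (Y=1, V=2, Z=1, U=1, X=0, W=1) weight 5/3888
  (Y=1, V=3, Z=0, U=0, X=0, W=0) weight 1/648
  (Y=1, V=4, Z=2, U=0, X=0, W=0) weight 1/648
  … 134 more
Group by V:
  weight(V=2) = 1/27
  weight(V=3) = 4/27
  weight(V=4) = 4/27
Total weight = 1/27 + 4/27 + 4/27 = 1/3
P(V=2 | obs) = 1/27 / 1/3 = 1/9
P(V=3 | obs) = 4/27 / 1/3 = 4/9
P(V=4 | obs) = 4/27 / 1/3 = 4/9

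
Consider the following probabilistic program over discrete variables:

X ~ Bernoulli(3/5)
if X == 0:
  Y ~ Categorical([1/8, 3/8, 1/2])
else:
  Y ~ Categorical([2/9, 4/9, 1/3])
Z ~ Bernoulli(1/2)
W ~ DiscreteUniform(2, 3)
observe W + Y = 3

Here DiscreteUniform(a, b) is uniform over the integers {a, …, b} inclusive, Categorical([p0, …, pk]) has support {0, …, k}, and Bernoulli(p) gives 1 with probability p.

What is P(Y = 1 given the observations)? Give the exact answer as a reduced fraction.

Enumerate traces; 8 have nonzero weight after conditioning:
  (X=0, Y=0, Z=0, W=3) weight 1/80
  (X=0, Y=0, Z=1, W=3) weight 1/80
  (X=0, Y=1, Z=0, W=2) weight 3/80
  (X=0, Y=1, Z=1, W=2) weight 3/80
  (X=1, Y=0, Z=0, W=3) weight 1/30
  (X=1, Y=0, Z=1, W=3) weight 1/30
  (X=1, Y=1, Z=0, W=2) weight 1/15
  (X=1, Y=1, Z=1, W=2) weight 1/15
Group by Y:
  weight(Y=0) = 11/120
  weight(Y=1) = 5/24
Total weight = 11/120 + 5/24 = 3/10
P(Y=0 | obs) = 11/120 / 3/10 = 11/36
P(Y=1 | obs) = 5/24 / 3/10 = 25/36

P(Y = 1 | obs) = 25/36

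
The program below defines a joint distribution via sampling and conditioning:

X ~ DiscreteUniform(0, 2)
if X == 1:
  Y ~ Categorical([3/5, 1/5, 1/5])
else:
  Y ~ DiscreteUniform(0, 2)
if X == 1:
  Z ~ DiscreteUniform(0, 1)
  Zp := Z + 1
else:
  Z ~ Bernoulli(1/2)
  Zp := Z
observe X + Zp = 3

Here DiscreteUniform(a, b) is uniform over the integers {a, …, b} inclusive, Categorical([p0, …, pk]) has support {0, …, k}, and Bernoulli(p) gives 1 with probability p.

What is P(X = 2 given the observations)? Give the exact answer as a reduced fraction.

P(X = 2 | obs) = 1/2

Enumerate traces; 6 have nonzero weight after conditioning:
  (X=1, Y=0, Z=1) weight 1/10
  (X=1, Y=1, Z=1) weight 1/30
  (X=1, Y=2, Z=1) weight 1/30
  (X=2, Y=0, Z=1) weight 1/18
  (X=2, Y=1, Z=1) weight 1/18
  (X=2, Y=2, Z=1) weight 1/18
Group by X:
  weight(X=1) = 1/6
  weight(X=2) = 1/6
Total weight = 1/6 + 1/6 = 1/3
P(X=1 | obs) = 1/6 / 1/3 = 1/2
P(X=2 | obs) = 1/6 / 1/3 = 1/2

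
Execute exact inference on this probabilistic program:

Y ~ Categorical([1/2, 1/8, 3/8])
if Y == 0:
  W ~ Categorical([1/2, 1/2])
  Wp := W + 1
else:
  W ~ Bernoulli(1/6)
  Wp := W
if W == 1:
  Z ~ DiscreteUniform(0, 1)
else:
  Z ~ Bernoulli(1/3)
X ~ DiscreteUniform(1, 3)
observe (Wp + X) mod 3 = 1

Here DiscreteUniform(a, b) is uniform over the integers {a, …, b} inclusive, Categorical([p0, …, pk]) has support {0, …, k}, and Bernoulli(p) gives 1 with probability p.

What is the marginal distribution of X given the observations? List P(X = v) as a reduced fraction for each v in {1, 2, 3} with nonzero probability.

P(X=1) = 5/12, P(X=2) = 1/4, P(X=3) = 1/3

Enumerate traces; 12 have nonzero weight after conditioning:
  (Y=0, W=0, Z=0, X=3) weight 1/18
  (Y=0, W=0, Z=1, X=3) weight 1/36
  (Y=0, W=1, Z=0, X=2) weight 1/24
  (Y=0, W=1, Z=1, X=2) weight 1/24
  (Y=1, W=0, Z=0, X=1) weight 5/216
  (Y=1, W=0, Z=1, X=1) weight 5/432
  (Y=1, W=1, Z=0, X=3) weight 1/288
  (Y=1, W=1, Z=1, X=3) weight 1/288
  … 4 more
Group by X:
  weight(X=1) = 5/36
  weight(X=2) = 1/12
  weight(X=3) = 1/9
Total weight = 5/36 + 1/12 + 1/9 = 1/3
P(X=1 | obs) = 5/36 / 1/3 = 5/12
P(X=2 | obs) = 1/12 / 1/3 = 1/4
P(X=3 | obs) = 1/9 / 1/3 = 1/3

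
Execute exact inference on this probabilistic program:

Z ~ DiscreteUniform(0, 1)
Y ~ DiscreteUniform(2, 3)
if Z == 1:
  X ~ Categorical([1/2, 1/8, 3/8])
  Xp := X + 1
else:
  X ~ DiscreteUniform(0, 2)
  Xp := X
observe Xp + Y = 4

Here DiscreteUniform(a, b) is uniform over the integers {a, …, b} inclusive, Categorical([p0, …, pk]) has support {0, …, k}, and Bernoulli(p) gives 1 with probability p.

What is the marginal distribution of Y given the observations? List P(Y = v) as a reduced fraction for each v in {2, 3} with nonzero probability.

Enumerate traces; 4 have nonzero weight after conditioning:
  (Z=0, Y=2, X=2) weight 1/12
  (Z=0, Y=3, X=1) weight 1/12
  (Z=1, Y=2, X=1) weight 1/32
  (Z=1, Y=3, X=0) weight 1/8
Group by Y:
  weight(Y=2) = 11/96
  weight(Y=3) = 5/24
Total weight = 11/96 + 5/24 = 31/96
P(Y=2 | obs) = 11/96 / 31/96 = 11/31
P(Y=3 | obs) = 5/24 / 31/96 = 20/31

P(Y=2) = 11/31, P(Y=3) = 20/31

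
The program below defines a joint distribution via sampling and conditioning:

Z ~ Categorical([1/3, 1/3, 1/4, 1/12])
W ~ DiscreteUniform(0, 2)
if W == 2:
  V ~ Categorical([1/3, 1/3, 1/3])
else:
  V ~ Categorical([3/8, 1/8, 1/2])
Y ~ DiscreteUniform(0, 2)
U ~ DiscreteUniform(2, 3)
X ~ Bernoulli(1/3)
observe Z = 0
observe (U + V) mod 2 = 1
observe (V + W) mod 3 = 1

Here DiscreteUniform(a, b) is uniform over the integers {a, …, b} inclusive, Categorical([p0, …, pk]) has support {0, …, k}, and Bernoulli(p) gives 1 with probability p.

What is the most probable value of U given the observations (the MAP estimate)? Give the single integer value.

argmax_v P(U = v | obs) = 3

Enumerate traces; 18 have nonzero weight after conditioning:
  (Z=0, W=0, V=1, Y=0, U=2, X=0) weight 1/648
  (Z=0, W=0, V=1, Y=0, U=2, X=1) weight 1/1296
  (Z=0, W=0, V=1, Y=1, U=2, X=0) weight 1/648
  (Z=0, W=0, V=1, Y=1, U=2, X=1) weight 1/1296
  (Z=0, W=0, V=1, Y=2, U=2, X=0) weight 1/648
  (Z=0, W=0, V=1, Y=2, U=2, X=1) weight 1/1296
  (Z=0, W=1, V=0, Y=0, U=3, X=0) weight 1/216
  (Z=0, W=1, V=0, Y=0, U=3, X=1) weight 1/432
  … 10 more
Group by U:
  weight(U=2) = 1/144
  weight(U=3) = 17/432
Total weight = 1/144 + 17/432 = 5/108
P(U=2 | obs) = 1/144 / 5/108 = 3/20
P(U=3 | obs) = 17/432 / 5/108 = 17/20
argmax = 3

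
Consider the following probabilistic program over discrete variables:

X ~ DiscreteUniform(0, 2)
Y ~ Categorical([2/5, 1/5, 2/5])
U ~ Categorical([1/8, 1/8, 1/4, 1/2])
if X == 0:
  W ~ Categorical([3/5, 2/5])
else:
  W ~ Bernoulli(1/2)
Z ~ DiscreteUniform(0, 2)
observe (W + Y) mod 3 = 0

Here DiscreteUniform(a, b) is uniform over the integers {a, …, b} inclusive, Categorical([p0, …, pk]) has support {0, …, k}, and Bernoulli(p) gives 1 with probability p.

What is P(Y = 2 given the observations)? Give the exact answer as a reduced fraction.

Enumerate traces; 72 have nonzero weight after conditioning:
  (X=0, Y=0, U=0, W=0, Z=0) weight 1/300
  (X=0, Y=0, U=0, W=0, Z=1) weight 1/300
  (X=0, Y=0, U=0, W=0, Z=2) weight 1/300
  (X=0, Y=0, U=1, W=0, Z=0) weight 1/300
  (X=0, Y=0, U=1, W=0, Z=1) weight 1/300
  (X=0, Y=0, U=1, W=0, Z=2) weight 1/300
  (X=0, Y=0, U=2, W=0, Z=0) weight 1/150
  (X=0, Y=0, U=2, W=0, Z=1) weight 1/150
  (X=0, Y=2, U=0, W=1, Z=0) weight 1/450
  … 63 more
Group by Y:
  weight(Y=0) = 16/75
  weight(Y=2) = 14/75
Total weight = 16/75 + 14/75 = 2/5
P(Y=0 | obs) = 16/75 / 2/5 = 8/15
P(Y=2 | obs) = 14/75 / 2/5 = 7/15

P(Y = 2 | obs) = 7/15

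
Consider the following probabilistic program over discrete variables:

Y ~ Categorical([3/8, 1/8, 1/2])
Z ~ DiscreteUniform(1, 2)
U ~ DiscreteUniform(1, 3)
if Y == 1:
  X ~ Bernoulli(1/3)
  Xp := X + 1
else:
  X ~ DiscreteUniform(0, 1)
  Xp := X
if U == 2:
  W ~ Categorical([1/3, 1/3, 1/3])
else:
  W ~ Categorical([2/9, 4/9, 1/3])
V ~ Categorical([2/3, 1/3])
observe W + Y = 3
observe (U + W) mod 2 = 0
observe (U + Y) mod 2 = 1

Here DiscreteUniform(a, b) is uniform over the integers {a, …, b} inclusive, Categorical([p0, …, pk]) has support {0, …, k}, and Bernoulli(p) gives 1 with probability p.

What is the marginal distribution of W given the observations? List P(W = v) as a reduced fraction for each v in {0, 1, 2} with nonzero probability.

P(W=1) = 32/35, P(W=2) = 3/35

Enumerate traces; 24 have nonzero weight after conditioning:
  (Y=1, Z=1, U=2, X=0, W=2, V=0) weight 1/324
  (Y=1, Z=1, U=2, X=0, W=2, V=1) weight 1/648
  (Y=1, Z=1, U=2, X=1, W=2, V=0) weight 1/648
  (Y=1, Z=1, U=2, X=1, W=2, V=1) weight 1/1296
  (Y=1, Z=2, U=2, X=0, W=2, V=0) weight 1/324
  (Y=1, Z=2, U=2, X=0, W=2, V=1) weight 1/648
  (Y=1, Z=2, U=2, X=1, W=2, V=0) weight 1/648
  (Y=1, Z=2, U=2, X=1, W=2, V=1) weight 1/1296
  (Y=2, Z=1, U=1, X=0, W=1, V=0) weight 1/81
  … 15 more
Group by W:
  weight(W=1) = 4/27
  weight(W=2) = 1/72
Total weight = 4/27 + 1/72 = 35/216
P(W=1 | obs) = 4/27 / 35/216 = 32/35
P(W=2 | obs) = 1/72 / 35/216 = 3/35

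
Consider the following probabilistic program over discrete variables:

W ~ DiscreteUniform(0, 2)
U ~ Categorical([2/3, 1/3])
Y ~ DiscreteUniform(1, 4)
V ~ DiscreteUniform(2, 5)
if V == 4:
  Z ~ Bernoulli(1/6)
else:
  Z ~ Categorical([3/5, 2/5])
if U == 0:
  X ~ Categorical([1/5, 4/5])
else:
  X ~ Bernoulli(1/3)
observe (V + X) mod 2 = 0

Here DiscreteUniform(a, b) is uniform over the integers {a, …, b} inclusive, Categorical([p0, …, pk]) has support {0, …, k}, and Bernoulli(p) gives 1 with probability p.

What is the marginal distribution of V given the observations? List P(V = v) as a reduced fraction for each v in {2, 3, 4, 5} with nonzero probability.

Enumerate traces; 192 have nonzero weight after conditioning:
  (W=0, U=0, Y=1, V=2, Z=0, X=0) weight 1/600
  (W=0, U=0, Y=1, V=2, Z=1, X=0) weight 1/900
  (W=0, U=0, Y=1, V=3, Z=0, X=1) weight 1/150
  (W=0, U=0, Y=1, V=3, Z=1, X=1) weight 1/225
  (W=0, U=0, Y=1, V=4, Z=0, X=0) weight 1/432
  (W=0, U=0, Y=1, V=4, Z=1, X=0) weight 1/2160
  (W=0, U=0, Y=1, V=5, Z=0, X=1) weight 1/150
  (W=0, U=0, Y=1, V=5, Z=1, X=1) weight 1/225
  … 184 more
Group by V:
  weight(V=2) = 4/45
  weight(V=3) = 29/180
  weight(V=4) = 4/45
  weight(V=5) = 29/180
Total weight = 4/45 + 29/180 + 4/45 + 29/180 = 1/2
P(V=2 | obs) = 4/45 / 1/2 = 8/45
P(V=3 | obs) = 29/180 / 1/2 = 29/90
P(V=4 | obs) = 4/45 / 1/2 = 8/45
P(V=5 | obs) = 29/180 / 1/2 = 29/90

P(V=2) = 8/45, P(V=3) = 29/90, P(V=4) = 8/45, P(V=5) = 29/90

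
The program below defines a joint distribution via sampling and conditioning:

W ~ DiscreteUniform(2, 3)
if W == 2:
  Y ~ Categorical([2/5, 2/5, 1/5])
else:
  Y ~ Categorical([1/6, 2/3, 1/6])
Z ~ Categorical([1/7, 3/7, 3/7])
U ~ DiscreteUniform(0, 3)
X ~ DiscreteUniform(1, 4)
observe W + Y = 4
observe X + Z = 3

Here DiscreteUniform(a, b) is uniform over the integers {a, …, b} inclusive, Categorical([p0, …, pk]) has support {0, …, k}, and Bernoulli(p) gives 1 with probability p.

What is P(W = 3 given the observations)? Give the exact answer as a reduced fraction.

Enumerate traces; 24 have nonzero weight after conditioning:
  (W=2, Y=2, Z=0, U=0, X=3) weight 1/1120
  (W=2, Y=2, Z=0, U=1, X=3) weight 1/1120
  (W=2, Y=2, Z=0, U=2, X=3) weight 1/1120
  (W=2, Y=2, Z=0, U=3, X=3) weight 1/1120
  (W=2, Y=2, Z=1, U=0, X=2) weight 3/1120
  (W=2, Y=2, Z=1, U=1, X=2) weight 3/1120
  (W=2, Y=2, Z=1, U=2, X=2) weight 3/1120
  (W=2, Y=2, Z=1, U=3, X=2) weight 3/1120
  (W=3, Y=1, Z=0, U=0, X=3) weight 1/336
  … 15 more
Group by W:
  weight(W=2) = 1/40
  weight(W=3) = 1/12
Total weight = 1/40 + 1/12 = 13/120
P(W=2 | obs) = 1/40 / 13/120 = 3/13
P(W=3 | obs) = 1/12 / 13/120 = 10/13

P(W = 3 | obs) = 10/13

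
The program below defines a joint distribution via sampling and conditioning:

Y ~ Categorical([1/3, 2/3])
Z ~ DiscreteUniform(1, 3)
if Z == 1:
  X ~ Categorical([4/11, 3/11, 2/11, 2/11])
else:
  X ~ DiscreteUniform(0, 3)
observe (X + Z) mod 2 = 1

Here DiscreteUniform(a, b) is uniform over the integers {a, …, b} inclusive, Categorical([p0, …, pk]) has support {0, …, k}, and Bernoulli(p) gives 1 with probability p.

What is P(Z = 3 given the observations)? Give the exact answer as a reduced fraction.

P(Z = 3 | obs) = 11/34

Enumerate traces; 12 have nonzero weight after conditioning:
  (Y=0, Z=1, X=0) weight 4/99
  (Y=0, Z=1, X=2) weight 2/99
  (Y=0, Z=2, X=1) weight 1/36
  (Y=0, Z=2, X=3) weight 1/36
  (Y=0, Z=3, X=0) weight 1/36
  (Y=0, Z=3, X=2) weight 1/36
  (Y=1, Z=1, X=0) weight 8/99
  (Y=1, Z=1, X=2) weight 4/99
  … 4 more
Group by Z:
  weight(Z=1) = 2/11
  weight(Z=2) = 1/6
  weight(Z=3) = 1/6
Total weight = 2/11 + 1/6 + 1/6 = 17/33
P(Z=1 | obs) = 2/11 / 17/33 = 6/17
P(Z=2 | obs) = 1/6 / 17/33 = 11/34
P(Z=3 | obs) = 1/6 / 17/33 = 11/34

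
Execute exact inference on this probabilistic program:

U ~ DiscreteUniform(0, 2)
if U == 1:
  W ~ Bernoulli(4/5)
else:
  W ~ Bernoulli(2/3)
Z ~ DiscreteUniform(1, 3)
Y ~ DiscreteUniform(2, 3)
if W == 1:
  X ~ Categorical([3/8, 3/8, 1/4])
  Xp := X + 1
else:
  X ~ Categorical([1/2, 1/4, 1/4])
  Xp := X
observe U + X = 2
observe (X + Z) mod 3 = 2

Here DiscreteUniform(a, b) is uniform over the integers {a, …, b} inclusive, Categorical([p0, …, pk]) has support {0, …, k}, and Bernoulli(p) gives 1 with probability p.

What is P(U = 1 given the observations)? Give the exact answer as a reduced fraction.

Enumerate traces; 12 have nonzero weight after conditioning:
  (U=0, W=0, Z=3, Y=2, X=2) weight 1/216
  (U=0, W=0, Z=3, Y=3, X=2) weight 1/216
  (U=0, W=1, Z=3, Y=2, X=2) weight 1/108
  (U=0, W=1, Z=3, Y=3, X=2) weight 1/108
  (U=1, W=0, Z=1, Y=2, X=1) weight 1/360
  (U=1, W=0, Z=1, Y=3, X=1) weight 1/360
  (U=1, W=1, Z=1, Y=2, X=1) weight 1/60
  (U=1, W=1, Z=1, Y=3, X=1) weight 1/60
  (U=2, W=0, Z=2, Y=2, X=0) weight 1/108
  … 3 more
Group by U:
  weight(U=0) = 1/36
  weight(U=1) = 7/180
  weight(U=2) = 5/108
Total weight = 1/36 + 7/180 + 5/108 = 61/540
P(U=0 | obs) = 1/36 / 61/540 = 15/61
P(U=1 | obs) = 7/180 / 61/540 = 21/61
P(U=2 | obs) = 5/108 / 61/540 = 25/61

P(U = 1 | obs) = 21/61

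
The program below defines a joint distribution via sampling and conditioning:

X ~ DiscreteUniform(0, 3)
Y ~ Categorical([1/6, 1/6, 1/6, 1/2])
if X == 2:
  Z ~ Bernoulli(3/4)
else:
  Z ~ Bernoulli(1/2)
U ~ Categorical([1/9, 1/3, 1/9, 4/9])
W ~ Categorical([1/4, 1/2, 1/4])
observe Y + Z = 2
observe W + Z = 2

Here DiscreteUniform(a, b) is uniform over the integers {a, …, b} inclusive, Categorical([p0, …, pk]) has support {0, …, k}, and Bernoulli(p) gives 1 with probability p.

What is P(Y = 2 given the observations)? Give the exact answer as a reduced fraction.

Enumerate traces; 32 have nonzero weight after conditioning:
  (X=0, Y=1, Z=1, U=0, W=1) weight 1/864
  (X=0, Y=1, Z=1, U=1, W=1) weight 1/288
  (X=0, Y=1, Z=1, U=2, W=1) weight 1/864
  (X=0, Y=1, Z=1, U=3, W=1) weight 1/216
  (X=0, Y=2, Z=0, U=0, W=2) weight 1/1728
  (X=0, Y=2, Z=0, U=1, W=2) weight 1/576
  (X=0, Y=2, Z=0, U=2, W=2) weight 1/1728
  (X=0, Y=2, Z=0, U=3, W=2) weight 1/432
  … 24 more
Group by Y:
  weight(Y=1) = 3/64
  weight(Y=2) = 7/384
Total weight = 3/64 + 7/384 = 25/384
P(Y=1 | obs) = 3/64 / 25/384 = 18/25
P(Y=2 | obs) = 7/384 / 25/384 = 7/25

P(Y = 2 | obs) = 7/25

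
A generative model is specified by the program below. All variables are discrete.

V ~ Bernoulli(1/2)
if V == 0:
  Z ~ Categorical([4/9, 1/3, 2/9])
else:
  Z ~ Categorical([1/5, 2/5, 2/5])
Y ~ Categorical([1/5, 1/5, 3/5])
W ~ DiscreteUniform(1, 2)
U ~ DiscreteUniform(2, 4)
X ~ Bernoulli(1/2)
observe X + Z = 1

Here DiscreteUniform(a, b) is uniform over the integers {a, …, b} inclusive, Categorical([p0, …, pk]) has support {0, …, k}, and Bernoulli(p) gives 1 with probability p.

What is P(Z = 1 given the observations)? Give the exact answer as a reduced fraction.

Enumerate traces; 72 have nonzero weight after conditioning:
  (V=0, Z=0, Y=0, W=1, U=2, X=1) weight 1/270
  (V=0, Z=0, Y=0, W=1, U=3, X=1) weight 1/270
  (V=0, Z=0, Y=0, W=1, U=4, X=1) weight 1/270
  (V=0, Z=0, Y=0, W=2, U=2, X=1) weight 1/270
  (V=0, Z=0, Y=0, W=2, U=3, X=1) weight 1/270
  (V=0, Z=0, Y=0, W=2, U=4, X=1) weight 1/270
  (V=0, Z=0, Y=1, W=1, U=2, X=1) weight 1/270
  (V=0, Z=0, Y=1, W=1, U=3, X=1) weight 1/270
  (V=0, Z=1, Y=0, W=1, U=2, X=0) weight 1/360
  … 63 more
Group by Z:
  weight(Z=0) = 29/180
  weight(Z=1) = 11/60
Total weight = 29/180 + 11/60 = 31/90
P(Z=0 | obs) = 29/180 / 31/90 = 29/62
P(Z=1 | obs) = 11/60 / 31/90 = 33/62

P(Z = 1 | obs) = 33/62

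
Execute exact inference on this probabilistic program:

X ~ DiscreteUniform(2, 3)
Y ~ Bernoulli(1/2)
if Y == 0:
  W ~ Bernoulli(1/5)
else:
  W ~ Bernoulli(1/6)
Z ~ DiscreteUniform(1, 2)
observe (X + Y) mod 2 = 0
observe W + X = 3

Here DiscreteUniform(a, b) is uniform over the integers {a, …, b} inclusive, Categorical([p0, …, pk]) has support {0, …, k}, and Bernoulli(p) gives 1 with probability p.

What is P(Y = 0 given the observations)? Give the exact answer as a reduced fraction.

P(Y = 0 | obs) = 6/31

Enumerate traces; 4 have nonzero weight after conditioning:
  (X=2, Y=0, W=1, Z=1) weight 1/40
  (X=2, Y=0, W=1, Z=2) weight 1/40
  (X=3, Y=1, W=0, Z=1) weight 5/48
  (X=3, Y=1, W=0, Z=2) weight 5/48
Group by Y:
  weight(Y=0) = 1/20
  weight(Y=1) = 5/24
Total weight = 1/20 + 5/24 = 31/120
P(Y=0 | obs) = 1/20 / 31/120 = 6/31
P(Y=1 | obs) = 5/24 / 31/120 = 25/31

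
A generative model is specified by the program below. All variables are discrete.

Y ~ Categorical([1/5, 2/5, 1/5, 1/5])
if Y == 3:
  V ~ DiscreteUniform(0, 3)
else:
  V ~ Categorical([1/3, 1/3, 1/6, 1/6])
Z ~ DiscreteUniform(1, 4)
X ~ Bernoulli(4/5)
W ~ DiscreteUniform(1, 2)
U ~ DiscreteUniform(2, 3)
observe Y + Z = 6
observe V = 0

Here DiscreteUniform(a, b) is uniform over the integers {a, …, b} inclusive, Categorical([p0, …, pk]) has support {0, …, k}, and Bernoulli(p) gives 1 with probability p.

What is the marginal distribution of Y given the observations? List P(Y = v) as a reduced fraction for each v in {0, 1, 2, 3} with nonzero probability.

P(Y=2) = 4/7, P(Y=3) = 3/7

Enumerate traces; 16 have nonzero weight after conditioning:
  (Y=2, V=0, Z=4, X=0, W=1, U=2) weight 1/1200
  (Y=2, V=0, Z=4, X=0, W=1, U=3) weight 1/1200
  (Y=2, V=0, Z=4, X=0, W=2, U=2) weight 1/1200
  (Y=2, V=0, Z=4, X=0, W=2, U=3) weight 1/1200
  (Y=2, V=0, Z=4, X=1, W=1, U=2) weight 1/300
  (Y=2, V=0, Z=4, X=1, W=1, U=3) weight 1/300
  (Y=2, V=0, Z=4, X=1, W=2, U=2) weight 1/300
  (Y=2, V=0, Z=4, X=1, W=2, U=3) weight 1/300
  (Y=3, V=0, Z=3, X=0, W=1, U=2) weight 1/1600
  … 7 more
Group by Y:
  weight(Y=2) = 1/60
  weight(Y=3) = 1/80
Total weight = 1/60 + 1/80 = 7/240
P(Y=2 | obs) = 1/60 / 7/240 = 4/7
P(Y=3 | obs) = 1/80 / 7/240 = 3/7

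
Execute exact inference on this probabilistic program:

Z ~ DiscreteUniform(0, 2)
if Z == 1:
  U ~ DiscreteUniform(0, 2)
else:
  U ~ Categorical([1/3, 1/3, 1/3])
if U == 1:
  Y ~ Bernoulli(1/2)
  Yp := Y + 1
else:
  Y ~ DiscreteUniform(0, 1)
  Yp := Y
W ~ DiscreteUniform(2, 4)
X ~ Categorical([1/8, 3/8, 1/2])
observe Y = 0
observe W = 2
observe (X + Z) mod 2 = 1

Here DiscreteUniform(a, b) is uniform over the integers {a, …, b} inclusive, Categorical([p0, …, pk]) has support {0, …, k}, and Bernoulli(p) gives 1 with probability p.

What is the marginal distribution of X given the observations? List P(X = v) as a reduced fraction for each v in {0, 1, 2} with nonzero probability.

P(X=0) = 1/11, P(X=1) = 6/11, P(X=2) = 4/11

Enumerate traces; 12 have nonzero weight after conditioning:
  (Z=0, U=0, Y=0, W=2, X=1) weight 1/144
  (Z=0, U=1, Y=0, W=2, X=1) weight 1/144
  (Z=0, U=2, Y=0, W=2, X=1) weight 1/144
  (Z=1, U=0, Y=0, W=2, X=0) weight 1/432
  (Z=1, U=0, Y=0, W=2, X=2) weight 1/108
  (Z=1, U=1, Y=0, W=2, X=0) weight 1/432
  (Z=1, U=1, Y=0, W=2, X=2) weight 1/108
  (Z=1, U=2, Y=0, W=2, X=0) weight 1/432
  … 4 more
Group by X:
  weight(X=0) = 1/144
  weight(X=1) = 1/24
  weight(X=2) = 1/36
Total weight = 1/144 + 1/24 + 1/36 = 11/144
P(X=0 | obs) = 1/144 / 11/144 = 1/11
P(X=1 | obs) = 1/24 / 11/144 = 6/11
P(X=2 | obs) = 1/36 / 11/144 = 4/11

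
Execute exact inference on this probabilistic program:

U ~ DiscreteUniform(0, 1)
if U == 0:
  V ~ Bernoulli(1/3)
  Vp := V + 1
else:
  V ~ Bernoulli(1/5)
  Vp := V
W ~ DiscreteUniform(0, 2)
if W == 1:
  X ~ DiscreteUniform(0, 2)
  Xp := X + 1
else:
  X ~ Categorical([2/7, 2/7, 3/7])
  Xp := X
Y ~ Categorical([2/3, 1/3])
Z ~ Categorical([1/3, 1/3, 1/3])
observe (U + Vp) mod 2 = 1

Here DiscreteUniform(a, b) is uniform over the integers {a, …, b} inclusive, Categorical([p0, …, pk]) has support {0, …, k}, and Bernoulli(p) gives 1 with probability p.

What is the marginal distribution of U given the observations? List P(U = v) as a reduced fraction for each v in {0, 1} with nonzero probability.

Enumerate traces; 108 have nonzero weight after conditioning:
  (U=0, V=0, W=0, X=0, Y=0, Z=0) weight 4/567
  (U=0, V=0, W=0, X=0, Y=0, Z=1) weight 4/567
  (U=0, V=0, W=0, X=0, Y=0, Z=2) weight 4/567
  (U=0, V=0, W=0, X=0, Y=1, Z=0) weight 2/567
  (U=0, V=0, W=0, X=0, Y=1, Z=1) weight 2/567
  (U=0, V=0, W=0, X=0, Y=1, Z=2) weight 2/567
  (U=0, V=0, W=0, X=1, Y=0, Z=0) weight 4/567
  (U=0, V=0, W=0, X=1, Y=0, Z=1) weight 4/567
  (U=1, V=0, W=0, X=0, Y=0, Z=0) weight 8/945
  … 99 more
Group by U:
  weight(U=0) = 1/3
  weight(U=1) = 2/5
Total weight = 1/3 + 2/5 = 11/15
P(U=0 | obs) = 1/3 / 11/15 = 5/11
P(U=1 | obs) = 2/5 / 11/15 = 6/11

P(U=0) = 5/11, P(U=1) = 6/11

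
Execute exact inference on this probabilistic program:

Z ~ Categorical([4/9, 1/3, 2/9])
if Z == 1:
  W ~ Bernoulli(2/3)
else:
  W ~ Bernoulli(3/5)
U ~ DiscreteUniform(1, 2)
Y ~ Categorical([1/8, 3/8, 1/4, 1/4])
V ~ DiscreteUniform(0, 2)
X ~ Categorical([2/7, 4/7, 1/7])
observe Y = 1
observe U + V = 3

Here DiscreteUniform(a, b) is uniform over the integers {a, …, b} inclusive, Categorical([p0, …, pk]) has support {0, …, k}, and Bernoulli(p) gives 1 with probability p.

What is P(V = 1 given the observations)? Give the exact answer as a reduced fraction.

Enumerate traces; 36 have nonzero weight after conditioning:
  (Z=0, W=0, U=1, Y=1, V=2, X=0) weight 1/315
  (Z=0, W=0, U=1, Y=1, V=2, X=1) weight 2/315
  (Z=0, W=0, U=1, Y=1, V=2, X=2) weight 1/630
  (Z=0, W=0, U=2, Y=1, V=1, X=0) weight 1/315
  (Z=0, W=0, U=2, Y=1, V=1, X=1) weight 2/315
  (Z=0, W=0, U=2, Y=1, V=1, X=2) weight 1/630
  (Z=0, W=1, U=1, Y=1, V=2, X=0) weight 1/210
  (Z=0, W=1, U=1, Y=1, V=2, X=1) weight 1/105
  … 28 more
Group by V:
  weight(V=1) = 1/16
  weight(V=2) = 1/16
Total weight = 1/16 + 1/16 = 1/8
P(V=1 | obs) = 1/16 / 1/8 = 1/2
P(V=2 | obs) = 1/16 / 1/8 = 1/2

P(V = 1 | obs) = 1/2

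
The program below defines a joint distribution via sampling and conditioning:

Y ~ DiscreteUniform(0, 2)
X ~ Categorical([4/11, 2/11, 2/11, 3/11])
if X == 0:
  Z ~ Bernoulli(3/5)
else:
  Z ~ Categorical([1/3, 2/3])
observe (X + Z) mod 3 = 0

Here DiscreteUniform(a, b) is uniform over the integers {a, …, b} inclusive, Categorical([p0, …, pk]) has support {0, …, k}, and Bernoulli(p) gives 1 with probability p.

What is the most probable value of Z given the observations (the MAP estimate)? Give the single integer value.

argmax_v P(Z = v | obs) = 0

Enumerate traces; 9 have nonzero weight after conditioning:
  (Y=0, X=0, Z=0) weight 8/165
  (Y=0, X=2, Z=1) weight 4/99
  (Y=0, X=3, Z=0) weight 1/33
  (Y=1, X=0, Z=0) weight 8/165
  (Y=1, X=2, Z=1) weight 4/99
  (Y=1, X=3, Z=0) weight 1/33
  (Y=2, X=0, Z=0) weight 8/165
  (Y=2, X=2, Z=1) weight 4/99
  … 1 more
Group by Z:
  weight(Z=0) = 13/55
  weight(Z=1) = 4/33
Total weight = 13/55 + 4/33 = 59/165
P(Z=0 | obs) = 13/55 / 59/165 = 39/59
P(Z=1 | obs) = 4/33 / 59/165 = 20/59
argmax = 0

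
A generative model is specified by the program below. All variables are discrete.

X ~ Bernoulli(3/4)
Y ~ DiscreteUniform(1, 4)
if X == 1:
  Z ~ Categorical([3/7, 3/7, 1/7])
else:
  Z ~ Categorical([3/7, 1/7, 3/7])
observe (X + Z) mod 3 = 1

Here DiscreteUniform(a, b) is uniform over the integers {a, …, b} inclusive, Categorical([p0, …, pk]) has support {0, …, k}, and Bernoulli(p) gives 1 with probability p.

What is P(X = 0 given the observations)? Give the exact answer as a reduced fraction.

Enumerate traces; 8 have nonzero weight after conditioning:
  (X=0, Y=1, Z=1) weight 1/112
  (X=0, Y=2, Z=1) weight 1/112
  (X=0, Y=3, Z=1) weight 1/112
  (X=0, Y=4, Z=1) weight 1/112
  (X=1, Y=1, Z=0) weight 9/112
  (X=1, Y=2, Z=0) weight 9/112
  (X=1, Y=3, Z=0) weight 9/112
  (X=1, Y=4, Z=0) weight 9/112
Group by X:
  weight(X=0) = 1/28
  weight(X=1) = 9/28
Total weight = 1/28 + 9/28 = 5/14
P(X=0 | obs) = 1/28 / 5/14 = 1/10
P(X=1 | obs) = 9/28 / 5/14 = 9/10

P(X = 0 | obs) = 1/10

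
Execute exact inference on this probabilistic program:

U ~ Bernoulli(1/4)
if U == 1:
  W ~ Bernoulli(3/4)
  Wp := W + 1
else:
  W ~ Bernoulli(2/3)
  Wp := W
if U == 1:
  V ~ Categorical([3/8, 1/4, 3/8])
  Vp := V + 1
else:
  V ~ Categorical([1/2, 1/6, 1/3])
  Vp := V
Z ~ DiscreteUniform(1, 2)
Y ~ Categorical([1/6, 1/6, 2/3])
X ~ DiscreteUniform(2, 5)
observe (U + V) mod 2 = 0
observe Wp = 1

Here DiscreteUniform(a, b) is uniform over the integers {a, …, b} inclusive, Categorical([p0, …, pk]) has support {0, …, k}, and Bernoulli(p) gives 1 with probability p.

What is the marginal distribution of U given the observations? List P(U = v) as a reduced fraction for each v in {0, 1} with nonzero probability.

P(U=0) = 80/83, P(U=1) = 3/83

Enumerate traces; 72 have nonzero weight after conditioning:
  (U=0, W=1, V=0, Z=1, Y=0, X=2) weight 1/192
  (U=0, W=1, V=0, Z=1, Y=0, X=3) weight 1/192
  (U=0, W=1, V=0, Z=1, Y=0, X=4) weight 1/192
  (U=0, W=1, V=0, Z=1, Y=0, X=5) weight 1/192
  (U=0, W=1, V=0, Z=1, Y=1, X=2) weight 1/192
  (U=0, W=1, V=0, Z=1, Y=1, X=3) weight 1/192
  (U=0, W=1, V=0, Z=1, Y=1, X=4) weight 1/192
  (U=0, W=1, V=0, Z=1, Y=1, X=5) weight 1/192
  (U=1, W=0, V=1, Z=1, Y=0, X=2) weight 1/3072
  … 63 more
Group by U:
  weight(U=0) = 5/12
  weight(U=1) = 1/64
Total weight = 5/12 + 1/64 = 83/192
P(U=0 | obs) = 5/12 / 83/192 = 80/83
P(U=1 | obs) = 1/64 / 83/192 = 3/83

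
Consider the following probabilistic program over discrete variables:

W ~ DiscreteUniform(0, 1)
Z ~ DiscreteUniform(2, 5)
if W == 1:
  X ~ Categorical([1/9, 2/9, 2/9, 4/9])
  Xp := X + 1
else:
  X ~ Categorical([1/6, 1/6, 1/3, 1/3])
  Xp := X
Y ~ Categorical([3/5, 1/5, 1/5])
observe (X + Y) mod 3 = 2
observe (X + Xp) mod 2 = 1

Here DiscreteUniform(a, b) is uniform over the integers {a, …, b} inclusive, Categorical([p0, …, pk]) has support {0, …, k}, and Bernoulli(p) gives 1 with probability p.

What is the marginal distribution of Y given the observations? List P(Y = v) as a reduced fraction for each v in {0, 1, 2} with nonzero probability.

P(Y=0) = 6/13, P(Y=1) = 2/13, P(Y=2) = 5/13

Enumerate traces; 16 have nonzero weight after conditioning:
  (W=1, Z=2, X=0, Y=2) weight 1/360
  (W=1, Z=2, X=1, Y=1) weight 1/180
  (W=1, Z=2, X=2, Y=0) weight 1/60
  (W=1, Z=2, X=3, Y=2) weight 1/90
  (W=1, Z=3, X=0, Y=2) weight 1/360
  (W=1, Z=3, X=1, Y=1) weight 1/180
  (W=1, Z=3, X=2, Y=0) weight 1/60
  (W=1, Z=3, X=3, Y=2) weight 1/90
  … 8 more
Group by Y:
  weight(Y=0) = 1/15
  weight(Y=1) = 1/45
  weight(Y=2) = 1/18
Total weight = 1/15 + 1/45 + 1/18 = 13/90
P(Y=0 | obs) = 1/15 / 13/90 = 6/13
P(Y=1 | obs) = 1/45 / 13/90 = 2/13
P(Y=2 | obs) = 1/18 / 13/90 = 5/13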